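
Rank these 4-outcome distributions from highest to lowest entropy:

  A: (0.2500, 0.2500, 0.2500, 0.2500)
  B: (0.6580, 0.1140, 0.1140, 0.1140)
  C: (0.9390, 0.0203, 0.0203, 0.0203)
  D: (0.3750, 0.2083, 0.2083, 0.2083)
A > D > B > C

Key insight: Entropy is maximized by uniform distributions and minimized by concentrated distributions.

Entropies:
  H(A) = 2.0000 bits
  H(B) = 1.4688 bits
  H(C) = 0.4281 bits
  H(D) = 1.9450 bits

Ranking: A > D > B > C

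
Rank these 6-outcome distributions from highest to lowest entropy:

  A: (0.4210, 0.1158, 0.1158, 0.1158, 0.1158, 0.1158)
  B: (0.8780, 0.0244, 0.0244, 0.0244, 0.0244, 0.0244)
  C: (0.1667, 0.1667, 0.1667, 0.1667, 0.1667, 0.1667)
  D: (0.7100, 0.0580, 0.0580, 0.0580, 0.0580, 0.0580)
C > A > D > B

Key insight: Entropy is maximized by uniform distributions and minimized by concentrated distributions.

Entropies:
  H(A) = 2.3263 bits
  H(B) = 0.8184 bits
  H(C) = 2.5850 bits
  H(D) = 1.5421 bits

Ranking: C > A > D > B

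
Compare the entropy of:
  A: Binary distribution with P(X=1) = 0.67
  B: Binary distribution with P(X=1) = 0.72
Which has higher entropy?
A

For binary distributions, entropy is maximized at p=0.5 and decreases as p moves toward 0 or 1.

H(A) = H(0.67) = 0.9149 bits
H(B) = H(0.72) = 0.8555 bits

Distribution A (p=0.67) is closer to uniform (p=0.5), so it has higher entropy.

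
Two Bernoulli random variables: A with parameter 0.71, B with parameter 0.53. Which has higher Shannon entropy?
B

For binary distributions, entropy is maximized at p=0.5 and decreases as p moves toward 0 or 1.

H(A) = H(0.71) = 0.8687 bits
H(B) = H(0.53) = 0.9974 bits

Distribution B (p=0.53) is closer to uniform (p=0.5), so it has higher entropy.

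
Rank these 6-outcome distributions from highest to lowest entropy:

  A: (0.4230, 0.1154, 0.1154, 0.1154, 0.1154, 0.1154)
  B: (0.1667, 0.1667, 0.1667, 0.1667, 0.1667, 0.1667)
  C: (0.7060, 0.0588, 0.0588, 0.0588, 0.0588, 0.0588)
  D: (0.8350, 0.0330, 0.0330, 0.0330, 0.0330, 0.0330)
B > A > C > D

Key insight: Entropy is maximized by uniform distributions and minimized by concentrated distributions.

Entropies:
  H(A) = 2.3226 bits
  H(B) = 2.5850 bits
  H(C) = 1.5565 bits
  H(D) = 1.0293 bits

Ranking: B > A > C > D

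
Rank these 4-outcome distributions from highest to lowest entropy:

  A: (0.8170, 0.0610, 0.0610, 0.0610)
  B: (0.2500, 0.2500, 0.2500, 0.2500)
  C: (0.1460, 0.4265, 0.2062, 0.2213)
B > C > A

Key insight: Entropy is maximized by uniform distributions and minimized by concentrated distributions.

- Uniform distributions have maximum entropy log₂(4) = 2.0000 bits
- The more "peaked" or concentrated a distribution, the lower its entropy

Entropies:
  H(A) = 0.9766 bits
  H(B) = 2.0000 bits
  H(C) = 1.8809 bits

Ranking: B > C > A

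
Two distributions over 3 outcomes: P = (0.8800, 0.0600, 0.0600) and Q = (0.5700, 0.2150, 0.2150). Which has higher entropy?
Q

P is highly concentrated on one outcome (88%), making it nearly deterministic. Q spreads its mass more evenly (max 57%). The more spread-out distribution has higher entropy: H(P) ≈ 0.649 bits, H(Q) ≈ 1.416 bits.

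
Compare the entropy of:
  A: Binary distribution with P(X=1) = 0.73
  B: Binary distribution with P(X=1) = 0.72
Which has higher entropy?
B

For binary distributions, entropy is maximized at p=0.5 and decreases as p moves toward 0 or 1.

H(A) = H(0.73) = 0.8415 bits
H(B) = H(0.72) = 0.8555 bits

Distribution B (p=0.72) is closer to uniform (p=0.5), so it has higher entropy.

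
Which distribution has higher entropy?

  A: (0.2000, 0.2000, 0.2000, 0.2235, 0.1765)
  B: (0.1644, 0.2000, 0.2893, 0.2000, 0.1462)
A

Both distributions are close to uniform, making this a harder comparison.

H(A) = 2.3179 bits
H(B) = 2.2803 bits

The distribution closer to uniform has higher entropy.
Answer: A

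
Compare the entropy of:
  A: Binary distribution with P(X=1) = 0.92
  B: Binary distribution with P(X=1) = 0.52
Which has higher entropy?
B

For binary distributions, entropy is maximized at p=0.5 and decreases as p moves toward 0 or 1.

H(A) = H(0.92) = 0.4022 bits
H(B) = H(0.52) = 0.9988 bits

Distribution B (p=0.52) is closer to uniform (p=0.5), so it has higher entropy.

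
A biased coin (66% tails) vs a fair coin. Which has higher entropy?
Fair coin

The fair coin is uniform (p=0.5), maximizing binary entropy at 1 bit. The biased coin has H(0.66) ≈ 0.925 bits — its outcome is more predictable, so its entropy is lower.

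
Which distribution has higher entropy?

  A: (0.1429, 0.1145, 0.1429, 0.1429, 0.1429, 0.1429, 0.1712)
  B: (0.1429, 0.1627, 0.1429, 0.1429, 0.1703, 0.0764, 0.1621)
A

Both distributions are close to uniform, making this a harder comparison.

H(A) = 2.7992 bits
H(B) = 2.7731 bits

The distribution closer to uniform has higher entropy.
Answer: A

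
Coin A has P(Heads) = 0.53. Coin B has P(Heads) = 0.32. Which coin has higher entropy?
A

For binary distributions, entropy is maximized at p=0.5 and decreases as p moves toward 0 or 1.

H(A) = H(0.53) = 0.9974 bits
H(B) = H(0.32) = 0.9044 bits

Distribution A (p=0.53) is closer to uniform (p=0.5), so it has higher entropy.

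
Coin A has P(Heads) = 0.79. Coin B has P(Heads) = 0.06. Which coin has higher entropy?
A

For binary distributions, entropy is maximized at p=0.5 and decreases as p moves toward 0 or 1.

H(A) = H(0.79) = 0.7415 bits
H(B) = H(0.06) = 0.3274 bits

Distribution A (p=0.79) is closer to uniform (p=0.5), so it has higher entropy.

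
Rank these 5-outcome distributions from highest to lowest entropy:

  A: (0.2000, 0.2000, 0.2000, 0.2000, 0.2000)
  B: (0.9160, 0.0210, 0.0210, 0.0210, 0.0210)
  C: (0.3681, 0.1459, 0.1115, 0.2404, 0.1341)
A > C > B

Key insight: Entropy is maximized by uniform distributions and minimized by concentrated distributions.

- Uniform distributions have maximum entropy log₂(5) = 2.3219 bits
- The more "peaked" or concentrated a distribution, the lower its entropy

Entropies:
  H(A) = 2.3219 bits
  H(B) = 0.5841 bits
  H(C) = 2.1718 bits

Ranking: A > C > B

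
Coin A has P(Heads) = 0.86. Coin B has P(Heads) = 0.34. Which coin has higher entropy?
B

For binary distributions, entropy is maximized at p=0.5 and decreases as p moves toward 0 or 1.

H(A) = H(0.86) = 0.5842 bits
H(B) = H(0.34) = 0.9248 bits

Distribution B (p=0.34) is closer to uniform (p=0.5), so it has higher entropy.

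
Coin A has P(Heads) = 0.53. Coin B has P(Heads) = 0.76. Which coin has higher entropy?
A

For binary distributions, entropy is maximized at p=0.5 and decreases as p moves toward 0 or 1.

H(A) = H(0.53) = 0.9974 bits
H(B) = H(0.76) = 0.7950 bits

Distribution A (p=0.53) is closer to uniform (p=0.5), so it has higher entropy.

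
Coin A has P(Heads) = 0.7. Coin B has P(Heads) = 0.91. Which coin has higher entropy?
A

For binary distributions, entropy is maximized at p=0.5 and decreases as p moves toward 0 or 1.

H(A) = H(0.7) = 0.8813 bits
H(B) = H(0.91) = 0.4365 bits

Distribution A (p=0.7) is closer to uniform (p=0.5), so it has higher entropy.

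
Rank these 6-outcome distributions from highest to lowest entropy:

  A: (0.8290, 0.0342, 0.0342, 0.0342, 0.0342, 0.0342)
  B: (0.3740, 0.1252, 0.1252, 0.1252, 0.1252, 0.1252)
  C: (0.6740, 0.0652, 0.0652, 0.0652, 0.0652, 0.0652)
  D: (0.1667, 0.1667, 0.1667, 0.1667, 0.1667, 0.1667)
D > B > C > A

Key insight: Entropy is maximized by uniform distributions and minimized by concentrated distributions.

Entropies:
  H(A) = 1.0570 bits
  H(B) = 2.4072 bits
  H(C) = 1.6677 bits
  H(D) = 2.5850 bits

Ranking: D > B > C > A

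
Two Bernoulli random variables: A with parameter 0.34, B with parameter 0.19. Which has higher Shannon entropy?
A

For binary distributions, entropy is maximized at p=0.5 and decreases as p moves toward 0 or 1.

H(A) = H(0.34) = 0.9248 bits
H(B) = H(0.19) = 0.7015 bits

Distribution A (p=0.34) is closer to uniform (p=0.5), so it has higher entropy.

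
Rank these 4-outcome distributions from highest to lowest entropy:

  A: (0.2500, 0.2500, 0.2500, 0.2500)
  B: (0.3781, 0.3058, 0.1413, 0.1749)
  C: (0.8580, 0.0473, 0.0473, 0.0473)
A > B > C

Key insight: Entropy is maximized by uniform distributions and minimized by concentrated distributions.

- Uniform distributions have maximum entropy log₂(4) = 2.0000 bits
- The more "peaked" or concentrated a distribution, the lower its entropy

Entropies:
  H(A) = 2.0000 bits
  H(B) = 1.8920 bits
  H(C) = 0.8145 bits

Ranking: A > B > C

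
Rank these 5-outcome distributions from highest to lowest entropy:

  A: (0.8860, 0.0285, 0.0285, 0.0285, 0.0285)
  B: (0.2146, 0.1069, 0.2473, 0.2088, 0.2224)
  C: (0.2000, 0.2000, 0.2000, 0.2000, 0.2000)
C > B > A

Key insight: Entropy is maximized by uniform distributions and minimized by concentrated distributions.

- Uniform distributions have maximum entropy log₂(5) = 2.3219 bits
- The more "peaked" or concentrated a distribution, the lower its entropy

Entropies:
  H(A) = 0.7399 bits
  H(B) = 2.2740 bits
  H(C) = 2.3219 bits

Ranking: C > B > A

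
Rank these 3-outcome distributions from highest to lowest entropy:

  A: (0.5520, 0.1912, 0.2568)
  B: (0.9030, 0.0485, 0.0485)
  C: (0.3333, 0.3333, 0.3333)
C > A > B

Key insight: Entropy is maximized by uniform distributions and minimized by concentrated distributions.

- Uniform distributions have maximum entropy log₂(3) = 1.5850 bits
- The more "peaked" or concentrated a distribution, the lower its entropy

Entropies:
  H(A) = 1.4332 bits
  H(B) = 0.5564 bits
  H(C) = 1.5850 bits

Ranking: C > A > B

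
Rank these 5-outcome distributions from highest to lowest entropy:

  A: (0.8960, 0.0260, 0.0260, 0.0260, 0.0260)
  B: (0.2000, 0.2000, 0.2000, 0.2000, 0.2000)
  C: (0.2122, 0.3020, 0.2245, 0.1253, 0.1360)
B > C > A

Key insight: Entropy is maximized by uniform distributions and minimized by concentrated distributions.

- Uniform distributions have maximum entropy log₂(5) = 2.3219 bits
- The more "peaked" or concentrated a distribution, the lower its entropy

Entropies:
  H(A) = 0.6895 bits
  H(B) = 2.3219 bits
  H(C) = 2.2470 bits

Ranking: B > C > A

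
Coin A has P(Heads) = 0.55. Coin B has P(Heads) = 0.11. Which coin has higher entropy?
A

For binary distributions, entropy is maximized at p=0.5 and decreases as p moves toward 0 or 1.

H(A) = H(0.55) = 0.9928 bits
H(B) = H(0.11) = 0.4999 bits

Distribution A (p=0.55) is closer to uniform (p=0.5), so it has higher entropy.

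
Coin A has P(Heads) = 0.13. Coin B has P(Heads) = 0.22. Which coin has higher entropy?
B

For binary distributions, entropy is maximized at p=0.5 and decreases as p moves toward 0 or 1.

H(A) = H(0.13) = 0.5574 bits
H(B) = H(0.22) = 0.7602 bits

Distribution B (p=0.22) is closer to uniform (p=0.5), so it has higher entropy.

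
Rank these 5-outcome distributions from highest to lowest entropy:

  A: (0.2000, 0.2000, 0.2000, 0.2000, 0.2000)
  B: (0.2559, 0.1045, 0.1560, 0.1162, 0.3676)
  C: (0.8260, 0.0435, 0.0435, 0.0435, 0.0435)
A > B > C

Key insight: Entropy is maximized by uniform distributions and minimized by concentrated distributions.

- Uniform distributions have maximum entropy log₂(5) = 2.3219 bits
- The more "peaked" or concentrated a distribution, the lower its entropy

Entropies:
  H(A) = 2.3219 bits
  H(B) = 2.1532 bits
  H(C) = 1.0148 bits

Ranking: A > B > C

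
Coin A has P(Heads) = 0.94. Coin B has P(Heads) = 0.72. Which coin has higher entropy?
B

For binary distributions, entropy is maximized at p=0.5 and decreases as p moves toward 0 or 1.

H(A) = H(0.94) = 0.3274 bits
H(B) = H(0.72) = 0.8555 bits

Distribution B (p=0.72) is closer to uniform (p=0.5), so it has higher entropy.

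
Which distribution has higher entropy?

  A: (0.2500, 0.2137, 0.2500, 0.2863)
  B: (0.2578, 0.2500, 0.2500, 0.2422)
B

Both distributions are close to uniform, making this a harder comparison.

H(A) = 1.9924 bits
H(B) = 1.9996 bits

The distribution closer to uniform has higher entropy.
Answer: B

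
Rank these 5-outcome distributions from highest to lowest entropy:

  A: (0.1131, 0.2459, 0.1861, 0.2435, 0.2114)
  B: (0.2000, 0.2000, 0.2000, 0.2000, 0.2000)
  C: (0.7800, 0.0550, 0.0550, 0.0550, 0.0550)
B > A > C

Key insight: Entropy is maximized by uniform distributions and minimized by concentrated distributions.

- Uniform distributions have maximum entropy log₂(5) = 2.3219 bits
- The more "peaked" or concentrated a distribution, the lower its entropy

Entropies:
  H(A) = 2.2749 bits
  H(B) = 2.3219 bits
  H(C) = 1.2002 bits

Ranking: B > A > C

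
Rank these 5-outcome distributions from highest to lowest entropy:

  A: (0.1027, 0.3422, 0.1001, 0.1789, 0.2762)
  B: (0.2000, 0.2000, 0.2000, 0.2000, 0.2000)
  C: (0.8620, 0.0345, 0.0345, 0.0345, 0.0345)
B > A > C

Key insight: Entropy is maximized by uniform distributions and minimized by concentrated distributions.

- Uniform distributions have maximum entropy log₂(5) = 2.3219 bits
- The more "peaked" or concentrated a distribution, the lower its entropy

Entropies:
  H(A) = 2.1558 bits
  H(B) = 2.3219 bits
  H(C) = 0.8550 bits

Ranking: B > A > C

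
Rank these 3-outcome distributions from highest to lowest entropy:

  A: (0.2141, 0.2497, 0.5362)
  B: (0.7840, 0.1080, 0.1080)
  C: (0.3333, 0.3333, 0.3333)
C > A > B

Key insight: Entropy is maximized by uniform distributions and minimized by concentrated distributions.

- Uniform distributions have maximum entropy log₂(3) = 1.5850 bits
- The more "peaked" or concentrated a distribution, the lower its entropy

Entropies:
  H(A) = 1.4581 bits
  H(B) = 0.9688 bits
  H(C) = 1.5850 bits

Ranking: C > A > B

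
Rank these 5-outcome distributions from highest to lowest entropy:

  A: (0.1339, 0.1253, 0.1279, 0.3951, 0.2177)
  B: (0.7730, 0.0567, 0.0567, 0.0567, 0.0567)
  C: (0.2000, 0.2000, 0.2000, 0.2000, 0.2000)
C > A > B

Key insight: Entropy is maximized by uniform distributions and minimized by concentrated distributions.

- Uniform distributions have maximum entropy log₂(5) = 2.3219 bits
- The more "peaked" or concentrated a distribution, the lower its entropy

Entropies:
  H(A) = 2.1516 bits
  H(B) = 1.2267 bits
  H(C) = 2.3219 bits

Ranking: C > A > B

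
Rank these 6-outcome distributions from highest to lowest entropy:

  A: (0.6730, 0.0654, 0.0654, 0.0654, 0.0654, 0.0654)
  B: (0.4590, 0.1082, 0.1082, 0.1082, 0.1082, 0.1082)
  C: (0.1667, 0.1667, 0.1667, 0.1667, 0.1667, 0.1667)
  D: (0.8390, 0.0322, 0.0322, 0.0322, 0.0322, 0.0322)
C > B > A > D

Key insight: Entropy is maximized by uniform distributions and minimized by concentrated distributions.

Entropies:
  H(A) = 1.6711 bits
  H(B) = 2.2513 bits
  H(C) = 2.5850 bits
  H(D) = 1.0105 bits

Ranking: C > B > A > D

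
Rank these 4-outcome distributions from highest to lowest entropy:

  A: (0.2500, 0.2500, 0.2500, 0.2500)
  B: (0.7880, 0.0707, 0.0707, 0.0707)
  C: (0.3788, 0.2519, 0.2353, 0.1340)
A > C > B

Key insight: Entropy is maximized by uniform distributions and minimized by concentrated distributions.

- Uniform distributions have maximum entropy log₂(4) = 2.0000 bits
- The more "peaked" or concentrated a distribution, the lower its entropy

Entropies:
  H(A) = 2.0000 bits
  H(B) = 1.0813 bits
  H(C) = 1.9113 bits

Ranking: A > C > B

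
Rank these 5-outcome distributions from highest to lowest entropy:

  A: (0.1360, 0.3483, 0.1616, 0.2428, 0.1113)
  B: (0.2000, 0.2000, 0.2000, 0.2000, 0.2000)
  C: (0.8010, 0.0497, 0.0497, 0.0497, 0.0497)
B > A > C

Key insight: Entropy is maximized by uniform distributions and minimized by concentrated distributions.

- Uniform distributions have maximum entropy log₂(5) = 2.3219 bits
- The more "peaked" or concentrated a distribution, the lower its entropy

Entropies:
  H(A) = 2.1947 bits
  H(B) = 2.3219 bits
  H(C) = 1.1179 bits

Ranking: B > A > C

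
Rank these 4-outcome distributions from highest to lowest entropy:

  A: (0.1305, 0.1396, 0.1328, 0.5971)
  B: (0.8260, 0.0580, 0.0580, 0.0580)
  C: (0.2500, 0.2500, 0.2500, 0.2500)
C > A > B

Key insight: Entropy is maximized by uniform distributions and minimized by concentrated distributions.

- Uniform distributions have maximum entropy log₂(4) = 2.0000 bits
- The more "peaked" or concentrated a distribution, the lower its entropy

Entropies:
  H(A) = 1.6109 bits
  H(B) = 0.9426 bits
  H(C) = 2.0000 bits

Ranking: C > A > B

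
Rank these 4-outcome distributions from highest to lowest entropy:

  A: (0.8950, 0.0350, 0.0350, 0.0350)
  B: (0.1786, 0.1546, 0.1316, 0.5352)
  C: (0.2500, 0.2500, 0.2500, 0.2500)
C > B > A

Key insight: Entropy is maximized by uniform distributions and minimized by concentrated distributions.

- Uniform distributions have maximum entropy log₂(4) = 2.0000 bits
- The more "peaked" or concentrated a distribution, the lower its entropy

Entropies:
  H(A) = 0.6511 bits
  H(B) = 1.7280 bits
  H(C) = 2.0000 bits

Ranking: C > B > A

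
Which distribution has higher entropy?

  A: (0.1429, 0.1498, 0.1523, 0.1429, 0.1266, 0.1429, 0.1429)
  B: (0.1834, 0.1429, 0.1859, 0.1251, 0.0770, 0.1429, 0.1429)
A

Both distributions are close to uniform, making this a harder comparison.

H(A) = 2.8053 bits
H(B) = 2.7632 bits

The distribution closer to uniform has higher entropy.
Answer: A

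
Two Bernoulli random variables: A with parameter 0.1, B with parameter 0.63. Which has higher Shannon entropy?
B

For binary distributions, entropy is maximized at p=0.5 and decreases as p moves toward 0 or 1.

H(A) = H(0.1) = 0.4690 bits
H(B) = H(0.63) = 0.9507 bits

Distribution B (p=0.63) is closer to uniform (p=0.5), so it has higher entropy.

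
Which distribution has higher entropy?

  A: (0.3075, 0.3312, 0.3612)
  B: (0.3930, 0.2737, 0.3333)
A

Both distributions are close to uniform, making this a harder comparison.

H(A) = 1.5818 bits
H(B) = 1.5695 bits

The distribution closer to uniform has higher entropy.
Answer: A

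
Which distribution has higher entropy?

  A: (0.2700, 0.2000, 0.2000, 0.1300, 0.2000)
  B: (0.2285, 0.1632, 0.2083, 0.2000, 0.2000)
B

Both distributions are close to uniform, making this a harder comparison.

H(A) = 2.2858 bits
H(B) = 2.3137 bits

The distribution closer to uniform has higher entropy.
Answer: B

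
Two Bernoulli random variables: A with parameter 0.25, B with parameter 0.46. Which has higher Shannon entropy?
B

For binary distributions, entropy is maximized at p=0.5 and decreases as p moves toward 0 or 1.

H(A) = H(0.25) = 0.8113 bits
H(B) = H(0.46) = 0.9954 bits

Distribution B (p=0.46) is closer to uniform (p=0.5), so it has higher entropy.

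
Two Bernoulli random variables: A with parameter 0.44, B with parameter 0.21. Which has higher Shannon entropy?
A

For binary distributions, entropy is maximized at p=0.5 and decreases as p moves toward 0 or 1.

H(A) = H(0.44) = 0.9896 bits
H(B) = H(0.21) = 0.7415 bits

Distribution A (p=0.44) is closer to uniform (p=0.5), so it has higher entropy.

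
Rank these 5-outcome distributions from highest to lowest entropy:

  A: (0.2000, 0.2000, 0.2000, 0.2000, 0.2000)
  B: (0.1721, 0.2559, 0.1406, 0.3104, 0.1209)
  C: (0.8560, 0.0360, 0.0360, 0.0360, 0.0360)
A > B > C

Key insight: Entropy is maximized by uniform distributions and minimized by concentrated distributions.

- Uniform distributions have maximum entropy log₂(5) = 2.3219 bits
- The more "peaked" or concentrated a distribution, the lower its entropy

Entropies:
  H(A) = 2.3219 bits
  H(B) = 2.2306 bits
  H(C) = 0.8826 bits

Ranking: A > B > C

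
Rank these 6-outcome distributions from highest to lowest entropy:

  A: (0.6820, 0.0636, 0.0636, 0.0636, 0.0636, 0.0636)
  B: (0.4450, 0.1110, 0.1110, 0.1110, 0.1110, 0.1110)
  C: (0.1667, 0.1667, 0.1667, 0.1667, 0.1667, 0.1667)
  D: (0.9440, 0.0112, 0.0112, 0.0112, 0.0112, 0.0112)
C > B > A > D

Key insight: Entropy is maximized by uniform distributions and minimized by concentrated distributions.

Entropies:
  H(A) = 1.6406 bits
  H(B) = 2.2799 bits
  H(C) = 2.5850 bits
  H(D) = 0.4414 bits

Ranking: C > B > A > D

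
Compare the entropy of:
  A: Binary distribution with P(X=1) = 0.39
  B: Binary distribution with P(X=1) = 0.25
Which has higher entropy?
A

For binary distributions, entropy is maximized at p=0.5 and decreases as p moves toward 0 or 1.

H(A) = H(0.39) = 0.9648 bits
H(B) = H(0.25) = 0.8113 bits

Distribution A (p=0.39) is closer to uniform (p=0.5), so it has higher entropy.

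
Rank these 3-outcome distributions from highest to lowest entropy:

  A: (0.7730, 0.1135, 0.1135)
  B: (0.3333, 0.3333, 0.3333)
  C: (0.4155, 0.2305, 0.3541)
B > C > A

Key insight: Entropy is maximized by uniform distributions and minimized by concentrated distributions.

- Uniform distributions have maximum entropy log₂(3) = 1.5850 bits
- The more "peaked" or concentrated a distribution, the lower its entropy

Entropies:
  H(A) = 0.9997 bits
  H(B) = 1.5850 bits
  H(C) = 1.5448 bits

Ranking: B > C > A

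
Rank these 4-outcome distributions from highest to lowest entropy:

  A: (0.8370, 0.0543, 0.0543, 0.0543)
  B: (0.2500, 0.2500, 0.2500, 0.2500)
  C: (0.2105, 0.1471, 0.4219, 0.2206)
B > C > A

Key insight: Entropy is maximized by uniform distributions and minimized by concentrated distributions.

- Uniform distributions have maximum entropy log₂(4) = 2.0000 bits
- The more "peaked" or concentrated a distribution, the lower its entropy

Entropies:
  H(A) = 0.8998 bits
  H(B) = 2.0000 bits
  H(C) = 1.8862 bits

Ranking: B > C > A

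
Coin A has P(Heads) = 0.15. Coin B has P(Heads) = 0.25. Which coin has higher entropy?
B

For binary distributions, entropy is maximized at p=0.5 and decreases as p moves toward 0 or 1.

H(A) = H(0.15) = 0.6098 bits
H(B) = H(0.25) = 0.8113 bits

Distribution B (p=0.25) is closer to uniform (p=0.5), so it has higher entropy.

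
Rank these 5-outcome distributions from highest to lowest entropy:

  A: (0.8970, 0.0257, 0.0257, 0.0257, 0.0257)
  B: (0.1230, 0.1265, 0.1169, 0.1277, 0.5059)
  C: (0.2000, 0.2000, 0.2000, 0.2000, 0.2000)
C > B > A

Key insight: Entropy is maximized by uniform distributions and minimized by concentrated distributions.

- Uniform distributions have maximum entropy log₂(5) = 2.3219 bits
- The more "peaked" or concentrated a distribution, the lower its entropy

Entropies:
  H(A) = 0.6844 bits
  H(B) = 1.9878 bits
  H(C) = 2.3219 bits

Ranking: C > B > A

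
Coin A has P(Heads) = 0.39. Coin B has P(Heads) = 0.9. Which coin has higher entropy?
A

For binary distributions, entropy is maximized at p=0.5 and decreases as p moves toward 0 or 1.

H(A) = H(0.39) = 0.9648 bits
H(B) = H(0.9) = 0.4690 bits

Distribution A (p=0.39) is closer to uniform (p=0.5), so it has higher entropy.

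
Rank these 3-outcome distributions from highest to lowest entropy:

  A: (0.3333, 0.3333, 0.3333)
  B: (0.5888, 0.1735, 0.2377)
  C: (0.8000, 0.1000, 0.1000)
A > B > C

Key insight: Entropy is maximized by uniform distributions and minimized by concentrated distributions.

- Uniform distributions have maximum entropy log₂(3) = 1.5850 bits
- The more "peaked" or concentrated a distribution, the lower its entropy

Entropies:
  H(A) = 1.5850 bits
  H(B) = 1.3811 bits
  H(C) = 0.9219 bits

Ranking: A > B > C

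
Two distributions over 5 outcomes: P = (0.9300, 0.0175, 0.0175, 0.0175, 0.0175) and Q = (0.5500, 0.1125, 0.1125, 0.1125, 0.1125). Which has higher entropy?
Q

P is highly concentrated on one outcome (93%), making it nearly deterministic. Q spreads its mass more evenly (max 55%). The more spread-out distribution has higher entropy: H(P) ≈ 0.506 bits, H(Q) ≈ 1.893 bits.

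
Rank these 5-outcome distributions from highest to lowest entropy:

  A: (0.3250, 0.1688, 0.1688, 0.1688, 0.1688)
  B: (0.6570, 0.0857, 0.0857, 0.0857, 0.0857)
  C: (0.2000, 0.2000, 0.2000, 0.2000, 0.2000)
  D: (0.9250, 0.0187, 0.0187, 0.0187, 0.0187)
C > A > B > D

Key insight: Entropy is maximized by uniform distributions and minimized by concentrated distributions.

Entropies:
  H(A) = 2.2597 bits
  H(B) = 1.6137 bits
  H(C) = 2.3219 bits
  H(D) = 0.5343 bits

Ranking: C > A > B > D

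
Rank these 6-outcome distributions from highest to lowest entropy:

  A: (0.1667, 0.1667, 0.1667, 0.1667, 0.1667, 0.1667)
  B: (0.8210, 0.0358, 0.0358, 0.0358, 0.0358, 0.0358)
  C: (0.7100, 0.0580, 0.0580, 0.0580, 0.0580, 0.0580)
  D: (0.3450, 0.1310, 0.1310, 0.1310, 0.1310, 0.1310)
A > D > C > B

Key insight: Entropy is maximized by uniform distributions and minimized by concentrated distributions.

Entropies:
  H(A) = 2.5850 bits
  H(B) = 1.0935 bits
  H(C) = 1.5421 bits
  H(D) = 2.4504 bits

Ranking: A > D > C > B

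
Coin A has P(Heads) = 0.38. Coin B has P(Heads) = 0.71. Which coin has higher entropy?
A

For binary distributions, entropy is maximized at p=0.5 and decreases as p moves toward 0 or 1.

H(A) = H(0.38) = 0.9580 bits
H(B) = H(0.71) = 0.8687 bits

Distribution A (p=0.38) is closer to uniform (p=0.5), so it has higher entropy.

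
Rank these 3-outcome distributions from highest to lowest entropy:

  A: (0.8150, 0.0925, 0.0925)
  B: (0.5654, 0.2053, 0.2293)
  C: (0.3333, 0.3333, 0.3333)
C > B > A

Key insight: Entropy is maximized by uniform distributions and minimized by concentrated distributions.

- Uniform distributions have maximum entropy log₂(3) = 1.5850 bits
- The more "peaked" or concentrated a distribution, the lower its entropy

Entropies:
  H(A) = 0.8759 bits
  H(B) = 1.4213 bits
  H(C) = 1.5850 bits

Ranking: C > B > A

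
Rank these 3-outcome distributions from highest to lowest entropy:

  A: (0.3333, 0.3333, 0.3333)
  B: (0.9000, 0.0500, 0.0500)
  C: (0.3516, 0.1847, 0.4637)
A > C > B

Key insight: Entropy is maximized by uniform distributions and minimized by concentrated distributions.

- Uniform distributions have maximum entropy log₂(3) = 1.5850 bits
- The more "peaked" or concentrated a distribution, the lower its entropy

Entropies:
  H(A) = 1.5850 bits
  H(B) = 0.5690 bits
  H(C) = 1.4944 bits

Ranking: A > C > B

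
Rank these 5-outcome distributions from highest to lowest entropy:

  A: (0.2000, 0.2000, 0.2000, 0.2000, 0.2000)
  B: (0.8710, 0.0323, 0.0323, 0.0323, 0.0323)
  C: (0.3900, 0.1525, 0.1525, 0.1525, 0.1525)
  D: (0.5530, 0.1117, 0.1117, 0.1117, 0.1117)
A > C > D > B

Key insight: Entropy is maximized by uniform distributions and minimized by concentrated distributions.

Entropies:
  H(A) = 2.3219 bits
  H(B) = 0.8127 bits
  H(C) = 2.1848 bits
  H(D) = 1.8859 bits

Ranking: A > C > D > B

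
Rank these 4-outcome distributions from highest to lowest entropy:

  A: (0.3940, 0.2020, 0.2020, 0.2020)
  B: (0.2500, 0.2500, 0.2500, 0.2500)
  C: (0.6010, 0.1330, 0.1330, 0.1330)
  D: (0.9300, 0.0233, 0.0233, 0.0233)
B > A > C > D

Key insight: Entropy is maximized by uniform distributions and minimized by concentrated distributions.

Entropies:
  H(A) = 1.9278 bits
  H(B) = 2.0000 bits
  H(C) = 1.6028 bits
  H(D) = 0.4769 bits

Ranking: B > A > C > D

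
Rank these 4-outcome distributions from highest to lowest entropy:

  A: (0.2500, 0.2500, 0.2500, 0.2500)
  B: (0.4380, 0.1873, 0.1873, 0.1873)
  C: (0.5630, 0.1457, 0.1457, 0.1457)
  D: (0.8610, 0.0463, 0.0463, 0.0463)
A > B > C > D

Key insight: Entropy is maximized by uniform distributions and minimized by concentrated distributions.

Entropies:
  H(A) = 2.0000 bits
  H(B) = 1.8796 bits
  H(C) = 1.6811 bits
  H(D) = 0.8019 bits

Ranking: A > B > C > D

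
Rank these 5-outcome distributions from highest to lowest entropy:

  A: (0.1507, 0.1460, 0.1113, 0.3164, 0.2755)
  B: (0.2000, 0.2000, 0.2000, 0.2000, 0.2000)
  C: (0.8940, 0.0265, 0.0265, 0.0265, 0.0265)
B > A > C

Key insight: Entropy is maximized by uniform distributions and minimized by concentrated distributions.

- Uniform distributions have maximum entropy log₂(5) = 2.3219 bits
- The more "peaked" or concentrated a distribution, the lower its entropy

Entropies:
  H(A) = 2.2071 bits
  H(B) = 2.3219 bits
  H(C) = 0.6997 bits

Ranking: B > A > C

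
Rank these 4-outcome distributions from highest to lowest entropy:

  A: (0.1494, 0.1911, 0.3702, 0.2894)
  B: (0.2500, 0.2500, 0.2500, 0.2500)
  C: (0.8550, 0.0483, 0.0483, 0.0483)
B > A > C

Key insight: Entropy is maximized by uniform distributions and minimized by concentrated distributions.

- Uniform distributions have maximum entropy log₂(4) = 2.0000 bits
- The more "peaked" or concentrated a distribution, the lower its entropy

Entropies:
  H(A) = 1.9144 bits
  H(B) = 2.0000 bits
  H(C) = 0.8270 bits

Ranking: B > A > C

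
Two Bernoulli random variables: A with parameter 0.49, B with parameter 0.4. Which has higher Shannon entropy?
A

For binary distributions, entropy is maximized at p=0.5 and decreases as p moves toward 0 or 1.

H(A) = H(0.49) = 0.9997 bits
H(B) = H(0.4) = 0.9710 bits

Distribution A (p=0.49) is closer to uniform (p=0.5), so it has higher entropy.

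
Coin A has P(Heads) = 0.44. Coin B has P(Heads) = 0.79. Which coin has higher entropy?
A

For binary distributions, entropy is maximized at p=0.5 and decreases as p moves toward 0 or 1.

H(A) = H(0.44) = 0.9896 bits
H(B) = H(0.79) = 0.7415 bits

Distribution A (p=0.44) is closer to uniform (p=0.5), so it has higher entropy.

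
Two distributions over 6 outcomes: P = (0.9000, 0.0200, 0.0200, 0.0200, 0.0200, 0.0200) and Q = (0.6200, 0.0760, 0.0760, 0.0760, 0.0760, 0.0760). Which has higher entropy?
Q

P is highly concentrated on one outcome (90%), making it nearly deterministic. Q spreads its mass more evenly (max 62%). The more spread-out distribution has higher entropy: H(P) ≈ 0.701 bits, H(Q) ≈ 1.840 bits.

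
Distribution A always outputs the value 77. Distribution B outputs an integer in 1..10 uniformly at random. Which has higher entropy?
B

A is deterministic, so H(A) = 0. B is uniform over 10 outcomes, so H(B) = log₂(10) = 3.322 bits. Any distribution with genuine randomness has higher entropy than a deterministic one.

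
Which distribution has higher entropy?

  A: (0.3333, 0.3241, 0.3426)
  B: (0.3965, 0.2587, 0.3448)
A

Both distributions are close to uniform, making this a harder comparison.

H(A) = 1.5846 bits
H(B) = 1.5635 bits

The distribution closer to uniform has higher entropy.
Answer: A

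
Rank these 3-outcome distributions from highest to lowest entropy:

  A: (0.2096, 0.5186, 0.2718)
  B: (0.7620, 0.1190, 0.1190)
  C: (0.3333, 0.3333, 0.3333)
C > A > B

Key insight: Entropy is maximized by uniform distributions and minimized by concentrated distributions.

- Uniform distributions have maximum entropy log₂(3) = 1.5850 bits
- The more "peaked" or concentrated a distribution, the lower its entropy

Entropies:
  H(A) = 1.4746 bits
  H(B) = 1.0297 bits
  H(C) = 1.5850 bits

Ranking: C > A > B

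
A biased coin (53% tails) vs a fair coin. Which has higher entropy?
Fair coin

The fair coin is uniform (p=0.5), maximizing binary entropy at 1 bit. The biased coin has H(0.53) ≈ 0.997 bits — its outcome is more predictable, so its entropy is lower.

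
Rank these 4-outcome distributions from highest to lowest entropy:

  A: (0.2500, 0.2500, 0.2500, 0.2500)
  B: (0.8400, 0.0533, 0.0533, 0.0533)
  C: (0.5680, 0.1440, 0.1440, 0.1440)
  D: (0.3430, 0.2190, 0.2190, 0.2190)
A > D > C > B

Key insight: Entropy is maximized by uniform distributions and minimized by concentrated distributions.

Entropies:
  H(A) = 2.0000 bits
  H(B) = 0.8879 bits
  H(C) = 1.6713 bits
  H(D) = 1.9690 bits

Ranking: A > D > C > B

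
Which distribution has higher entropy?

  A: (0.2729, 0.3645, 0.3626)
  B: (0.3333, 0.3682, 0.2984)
B

Both distributions are close to uniform, making this a harder comparison.

H(A) = 1.5727 bits
H(B) = 1.5797 bits

The distribution closer to uniform has higher entropy.
Answer: B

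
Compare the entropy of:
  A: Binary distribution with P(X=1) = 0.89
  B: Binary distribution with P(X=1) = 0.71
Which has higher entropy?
B

For binary distributions, entropy is maximized at p=0.5 and decreases as p moves toward 0 or 1.

H(A) = H(0.89) = 0.4999 bits
H(B) = H(0.71) = 0.8687 bits

Distribution B (p=0.71) is closer to uniform (p=0.5), so it has higher entropy.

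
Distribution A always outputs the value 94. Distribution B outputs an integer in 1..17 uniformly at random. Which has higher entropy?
B

A is deterministic, so H(A) = 0. B is uniform over 17 outcomes, so H(B) = log₂(17) = 4.087 bits. Any distribution with genuine randomness has higher entropy than a deterministic one.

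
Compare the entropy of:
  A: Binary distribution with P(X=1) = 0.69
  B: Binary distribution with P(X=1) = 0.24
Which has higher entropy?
A

For binary distributions, entropy is maximized at p=0.5 and decreases as p moves toward 0 or 1.

H(A) = H(0.69) = 0.8932 bits
H(B) = H(0.24) = 0.7950 bits

Distribution A (p=0.69) is closer to uniform (p=0.5), so it has higher entropy.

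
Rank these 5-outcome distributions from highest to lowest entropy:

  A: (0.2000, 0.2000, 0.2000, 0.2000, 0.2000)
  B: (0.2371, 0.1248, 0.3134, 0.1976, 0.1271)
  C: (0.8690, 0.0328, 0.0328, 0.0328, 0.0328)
A > B > C

Key insight: Entropy is maximized by uniform distributions and minimized by concentrated distributions.

- Uniform distributions have maximum entropy log₂(5) = 2.3219 bits
- The more "peaked" or concentrated a distribution, the lower its entropy

Entropies:
  H(A) = 2.3219 bits
  H(B) = 2.2320 bits
  H(C) = 0.8222 bits

Ranking: A > B > C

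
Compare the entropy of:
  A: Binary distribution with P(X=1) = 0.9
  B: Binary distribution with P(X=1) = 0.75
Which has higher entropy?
B

For binary distributions, entropy is maximized at p=0.5 and decreases as p moves toward 0 or 1.

H(A) = H(0.9) = 0.4690 bits
H(B) = H(0.75) = 0.8113 bits

Distribution B (p=0.75) is closer to uniform (p=0.5), so it has higher entropy.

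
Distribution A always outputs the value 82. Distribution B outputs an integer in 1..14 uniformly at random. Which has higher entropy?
B

A is deterministic, so H(A) = 0. B is uniform over 14 outcomes, so H(B) = log₂(14) = 3.807 bits. Any distribution with genuine randomness has higher entropy than a deterministic one.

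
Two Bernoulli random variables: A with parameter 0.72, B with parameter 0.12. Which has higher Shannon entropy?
A

For binary distributions, entropy is maximized at p=0.5 and decreases as p moves toward 0 or 1.

H(A) = H(0.72) = 0.8555 bits
H(B) = H(0.12) = 0.5294 bits

Distribution A (p=0.72) is closer to uniform (p=0.5), so it has higher entropy.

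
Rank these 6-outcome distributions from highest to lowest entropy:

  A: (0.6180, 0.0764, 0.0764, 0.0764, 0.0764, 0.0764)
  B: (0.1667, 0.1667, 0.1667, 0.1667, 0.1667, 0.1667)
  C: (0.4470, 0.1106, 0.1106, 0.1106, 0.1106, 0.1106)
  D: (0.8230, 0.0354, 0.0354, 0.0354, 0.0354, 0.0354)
B > C > A > D

Key insight: Entropy is maximized by uniform distributions and minimized by concentrated distributions.

Entropies:
  H(A) = 1.8464 bits
  H(B) = 2.5850 bits
  H(C) = 2.2759 bits
  H(D) = 1.0845 bits

Ranking: B > C > A > D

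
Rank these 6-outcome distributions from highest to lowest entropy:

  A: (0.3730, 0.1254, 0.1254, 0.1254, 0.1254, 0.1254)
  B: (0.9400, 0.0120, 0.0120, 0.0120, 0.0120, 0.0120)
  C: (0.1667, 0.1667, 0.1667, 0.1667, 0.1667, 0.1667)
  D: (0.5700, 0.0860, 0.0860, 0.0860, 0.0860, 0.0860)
C > A > D > B

Key insight: Entropy is maximized by uniform distributions and minimized by concentrated distributions.

Entropies:
  H(A) = 2.4088 bits
  H(B) = 0.4668 bits
  H(C) = 2.5850 bits
  H(D) = 1.9842 bits

Ranking: C > A > D > B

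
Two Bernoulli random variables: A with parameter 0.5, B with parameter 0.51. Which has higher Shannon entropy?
A

For binary distributions, entropy is maximized at p=0.5 and decreases as p moves toward 0 or 1.

H(A) = H(0.5) = 1.0000 bits
H(B) = H(0.51) = 0.9997 bits

Distribution A (p=0.5) is closer to uniform (p=0.5), so it has higher entropy.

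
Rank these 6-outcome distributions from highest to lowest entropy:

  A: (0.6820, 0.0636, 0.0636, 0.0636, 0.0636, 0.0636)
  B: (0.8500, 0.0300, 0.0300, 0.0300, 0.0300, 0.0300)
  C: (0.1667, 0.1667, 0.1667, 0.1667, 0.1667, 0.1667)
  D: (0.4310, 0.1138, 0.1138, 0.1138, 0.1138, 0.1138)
C > D > A > B

Key insight: Entropy is maximized by uniform distributions and minimized by concentrated distributions.

Entropies:
  H(A) = 1.6406 bits
  H(B) = 0.9581 bits
  H(C) = 2.5850 bits
  H(D) = 2.3074 bits

Ranking: C > D > A > B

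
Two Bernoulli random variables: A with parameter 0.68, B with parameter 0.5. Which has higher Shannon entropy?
B

For binary distributions, entropy is maximized at p=0.5 and decreases as p moves toward 0 or 1.

H(A) = H(0.68) = 0.9044 bits
H(B) = H(0.5) = 1.0000 bits

Distribution B (p=0.5) is closer to uniform (p=0.5), so it has higher entropy.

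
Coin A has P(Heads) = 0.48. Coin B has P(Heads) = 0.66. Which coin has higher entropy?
A

For binary distributions, entropy is maximized at p=0.5 and decreases as p moves toward 0 or 1.

H(A) = H(0.48) = 0.9988 bits
H(B) = H(0.66) = 0.9248 bits

Distribution A (p=0.48) is closer to uniform (p=0.5), so it has higher entropy.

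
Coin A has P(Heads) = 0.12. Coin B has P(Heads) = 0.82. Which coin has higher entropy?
B

For binary distributions, entropy is maximized at p=0.5 and decreases as p moves toward 0 or 1.

H(A) = H(0.12) = 0.5294 bits
H(B) = H(0.82) = 0.6801 bits

Distribution B (p=0.82) is closer to uniform (p=0.5), so it has higher entropy.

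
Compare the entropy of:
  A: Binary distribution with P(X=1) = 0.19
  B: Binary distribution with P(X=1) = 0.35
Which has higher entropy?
B

For binary distributions, entropy is maximized at p=0.5 and decreases as p moves toward 0 or 1.

H(A) = H(0.19) = 0.7015 bits
H(B) = H(0.35) = 0.9341 bits

Distribution B (p=0.35) is closer to uniform (p=0.5), so it has higher entropy.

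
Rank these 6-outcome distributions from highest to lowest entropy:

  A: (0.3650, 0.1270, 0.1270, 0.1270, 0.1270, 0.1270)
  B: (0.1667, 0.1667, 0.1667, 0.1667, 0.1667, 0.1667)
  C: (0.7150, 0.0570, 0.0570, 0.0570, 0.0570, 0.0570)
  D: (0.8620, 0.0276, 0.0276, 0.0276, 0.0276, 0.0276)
B > A > C > D

Key insight: Entropy is maximized by uniform distributions and minimized by concentrated distributions.

Entropies:
  H(A) = 2.4212 bits
  H(B) = 2.5850 bits
  H(C) = 1.5239 bits
  H(D) = 0.8994 bits

Ranking: B > A > C > D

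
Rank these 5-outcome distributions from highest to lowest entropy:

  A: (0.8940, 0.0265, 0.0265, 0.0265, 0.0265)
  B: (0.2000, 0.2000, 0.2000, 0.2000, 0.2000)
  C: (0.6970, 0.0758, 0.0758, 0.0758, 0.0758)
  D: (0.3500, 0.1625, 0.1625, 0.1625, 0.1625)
B > D > C > A

Key insight: Entropy is maximized by uniform distributions and minimized by concentrated distributions.

Entropies:
  H(A) = 0.6997 bits
  H(B) = 2.3219 bits
  H(C) = 1.4909 bits
  H(D) = 2.2341 bits

Ranking: B > D > C > A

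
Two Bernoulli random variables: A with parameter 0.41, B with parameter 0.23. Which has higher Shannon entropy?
A

For binary distributions, entropy is maximized at p=0.5 and decreases as p moves toward 0 or 1.

H(A) = H(0.41) = 0.9765 bits
H(B) = H(0.23) = 0.7780 bits

Distribution A (p=0.41) is closer to uniform (p=0.5), so it has higher entropy.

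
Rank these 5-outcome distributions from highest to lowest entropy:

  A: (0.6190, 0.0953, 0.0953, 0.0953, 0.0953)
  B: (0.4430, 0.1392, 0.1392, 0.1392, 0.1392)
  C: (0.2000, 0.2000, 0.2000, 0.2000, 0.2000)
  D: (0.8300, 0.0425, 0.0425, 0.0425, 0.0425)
C > B > A > D

Key insight: Entropy is maximized by uniform distributions and minimized by concentrated distributions.

Entropies:
  H(A) = 1.7207 bits
  H(B) = 2.1046 bits
  H(C) = 2.3219 bits
  H(D) = 0.9977 bits

Ranking: C > B > A > D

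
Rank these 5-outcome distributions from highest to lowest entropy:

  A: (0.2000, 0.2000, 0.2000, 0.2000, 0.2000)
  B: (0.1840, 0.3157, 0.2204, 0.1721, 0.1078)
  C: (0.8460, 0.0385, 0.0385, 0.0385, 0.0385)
A > B > C

Key insight: Entropy is maximized by uniform distributions and minimized by concentrated distributions.

- Uniform distributions have maximum entropy log₂(5) = 2.3219 bits
- The more "peaked" or concentrated a distribution, the lower its entropy

Entropies:
  H(A) = 2.3219 bits
  H(B) = 2.2387 bits
  H(C) = 0.9278 bits

Ranking: A > B > C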